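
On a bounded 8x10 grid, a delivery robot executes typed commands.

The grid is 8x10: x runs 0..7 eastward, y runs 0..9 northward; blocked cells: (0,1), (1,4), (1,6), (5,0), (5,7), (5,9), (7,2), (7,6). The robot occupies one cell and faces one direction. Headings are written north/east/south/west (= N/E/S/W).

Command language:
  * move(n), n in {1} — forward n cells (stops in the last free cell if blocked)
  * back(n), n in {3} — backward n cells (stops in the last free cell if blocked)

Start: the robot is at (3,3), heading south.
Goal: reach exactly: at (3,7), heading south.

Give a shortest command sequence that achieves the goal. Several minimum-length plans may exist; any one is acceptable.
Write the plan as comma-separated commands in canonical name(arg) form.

from: at (3,3), heading south
t=1 move(1) ⇒ at (3,2), heading south
t=2 move(1) ⇒ at (3,1), heading south
t=3 back(3) ⇒ at (3,4), heading south
t=4 back(3) ⇒ at (3,7), heading south
no 3-step plan works, so 4 is optimal.

move(1), move(1), back(3), back(3)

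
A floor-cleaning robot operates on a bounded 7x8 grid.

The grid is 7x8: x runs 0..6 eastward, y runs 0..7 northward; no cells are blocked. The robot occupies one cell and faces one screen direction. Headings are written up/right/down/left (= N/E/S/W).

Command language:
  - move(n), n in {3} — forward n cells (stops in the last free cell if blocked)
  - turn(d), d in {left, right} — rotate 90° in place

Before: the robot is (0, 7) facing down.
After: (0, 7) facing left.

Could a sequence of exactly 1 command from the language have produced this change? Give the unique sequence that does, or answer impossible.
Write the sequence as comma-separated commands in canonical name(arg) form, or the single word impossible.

key: (0,7) unchanged — the single command moves nothing
begin: (0, 7) facing down
[1] after turn(right): (0, 7) facing left
all 3 alternatives checked — unique.

turn(right)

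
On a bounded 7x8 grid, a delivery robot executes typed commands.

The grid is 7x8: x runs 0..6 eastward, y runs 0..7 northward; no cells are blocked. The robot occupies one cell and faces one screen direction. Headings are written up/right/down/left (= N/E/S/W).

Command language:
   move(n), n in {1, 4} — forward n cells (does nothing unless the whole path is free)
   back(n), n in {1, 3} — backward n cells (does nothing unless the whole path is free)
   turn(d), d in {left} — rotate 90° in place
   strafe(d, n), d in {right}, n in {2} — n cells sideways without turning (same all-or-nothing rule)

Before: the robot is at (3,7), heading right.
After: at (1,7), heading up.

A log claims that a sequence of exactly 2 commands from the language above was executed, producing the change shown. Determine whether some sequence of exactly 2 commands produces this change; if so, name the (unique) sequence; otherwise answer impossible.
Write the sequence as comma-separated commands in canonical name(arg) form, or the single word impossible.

impossible

checked all 2-command options: none fits.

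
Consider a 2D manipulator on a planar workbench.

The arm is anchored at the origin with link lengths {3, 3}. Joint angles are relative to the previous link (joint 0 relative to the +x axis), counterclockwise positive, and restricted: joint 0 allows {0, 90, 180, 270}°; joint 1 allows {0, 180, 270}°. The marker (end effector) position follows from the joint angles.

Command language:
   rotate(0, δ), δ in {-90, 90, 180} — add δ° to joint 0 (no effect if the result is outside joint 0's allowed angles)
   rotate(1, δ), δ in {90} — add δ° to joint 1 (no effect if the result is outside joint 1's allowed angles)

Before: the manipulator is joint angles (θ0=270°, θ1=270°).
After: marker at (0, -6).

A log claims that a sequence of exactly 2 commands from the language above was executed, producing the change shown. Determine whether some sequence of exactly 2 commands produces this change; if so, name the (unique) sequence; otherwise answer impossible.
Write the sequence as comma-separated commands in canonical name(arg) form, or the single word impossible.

rotate(1, 90), rotate(1, 90)

initial: joint angles (θ0=270°, θ1=270°)
t=1 rotate(1, 90) ⇒ joint angles (θ0=270°, θ1=0°)
t=2 rotate(1, 90) ⇒ joint angles (θ0=270°, θ1=0°)
no other 2-command option fits: unique.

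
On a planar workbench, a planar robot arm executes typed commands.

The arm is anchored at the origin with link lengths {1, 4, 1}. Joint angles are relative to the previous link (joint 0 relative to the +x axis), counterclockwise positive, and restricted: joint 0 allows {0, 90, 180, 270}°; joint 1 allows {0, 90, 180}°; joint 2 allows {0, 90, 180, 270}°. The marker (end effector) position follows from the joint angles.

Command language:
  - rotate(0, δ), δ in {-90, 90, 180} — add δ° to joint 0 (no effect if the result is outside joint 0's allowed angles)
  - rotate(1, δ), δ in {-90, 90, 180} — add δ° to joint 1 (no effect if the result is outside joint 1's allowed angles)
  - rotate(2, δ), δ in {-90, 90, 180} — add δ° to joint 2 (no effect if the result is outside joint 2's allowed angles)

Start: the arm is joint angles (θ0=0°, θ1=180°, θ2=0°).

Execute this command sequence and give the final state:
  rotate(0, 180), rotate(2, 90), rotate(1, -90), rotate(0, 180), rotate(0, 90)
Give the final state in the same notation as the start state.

joint angles (θ0=90°, θ1=90°, θ2=90°)

initial: joint angles (θ0=0°, θ1=180°, θ2=0°)
1. rotate(0, 180) → joint angles (θ0=180°, θ1=180°, θ2=0°)
2. rotate(2, 90) → joint angles (θ0=180°, θ1=180°, θ2=90°)
3. rotate(1, -90) → joint angles (θ0=180°, θ1=90°, θ2=90°)
4. rotate(0, 180) → joint angles (θ0=0°, θ1=90°, θ2=90°)
5. rotate(0, 90) → joint angles (θ0=90°, θ1=90°, θ2=90°)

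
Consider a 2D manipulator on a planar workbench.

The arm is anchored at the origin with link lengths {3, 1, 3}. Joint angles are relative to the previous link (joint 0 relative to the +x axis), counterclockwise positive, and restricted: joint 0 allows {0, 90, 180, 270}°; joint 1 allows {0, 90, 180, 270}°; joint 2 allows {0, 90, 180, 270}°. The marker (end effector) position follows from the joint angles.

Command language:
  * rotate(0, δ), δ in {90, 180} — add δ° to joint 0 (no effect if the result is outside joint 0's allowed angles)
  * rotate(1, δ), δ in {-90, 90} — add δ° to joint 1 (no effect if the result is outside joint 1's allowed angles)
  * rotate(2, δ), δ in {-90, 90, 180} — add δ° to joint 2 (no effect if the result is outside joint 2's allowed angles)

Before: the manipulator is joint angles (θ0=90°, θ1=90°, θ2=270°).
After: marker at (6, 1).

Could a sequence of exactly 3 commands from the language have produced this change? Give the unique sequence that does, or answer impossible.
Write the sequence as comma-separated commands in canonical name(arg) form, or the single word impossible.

t0: joint angles (θ0=90°, θ1=90°, θ2=270°)
[1] after rotate(0, 90): joint angles (θ0=180°, θ1=90°, θ2=270°)
[2] after rotate(0, 90): joint angles (θ0=270°, θ1=90°, θ2=270°)
[3] after rotate(0, 90): joint angles (θ0=0°, θ1=90°, θ2=270°)
no rival 3-sequence matches.

rotate(0, 90), rotate(0, 90), rotate(0, 90)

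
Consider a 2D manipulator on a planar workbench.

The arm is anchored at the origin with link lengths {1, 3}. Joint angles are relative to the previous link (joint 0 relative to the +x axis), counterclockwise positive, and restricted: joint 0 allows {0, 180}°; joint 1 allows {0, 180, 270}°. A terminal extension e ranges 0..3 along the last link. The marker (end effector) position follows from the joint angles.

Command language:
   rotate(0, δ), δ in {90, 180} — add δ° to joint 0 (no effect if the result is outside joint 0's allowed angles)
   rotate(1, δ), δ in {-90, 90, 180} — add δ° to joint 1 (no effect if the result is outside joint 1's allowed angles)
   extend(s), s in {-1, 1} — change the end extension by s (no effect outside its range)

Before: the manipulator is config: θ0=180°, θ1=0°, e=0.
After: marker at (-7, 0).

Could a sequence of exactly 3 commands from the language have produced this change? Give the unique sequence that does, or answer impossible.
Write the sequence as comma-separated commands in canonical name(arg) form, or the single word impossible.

initial: config: θ0=180°, θ1=0°, e=0
step 1 (extend(1)): config: θ0=180°, θ1=0°, e=1
step 2 (extend(1)): config: θ0=180°, θ1=0°, e=2
step 3 (extend(1)): config: θ0=180°, θ1=0°, e=3
uniquely the one of 343 3-step routes that fits.

extend(1), extend(1), extend(1)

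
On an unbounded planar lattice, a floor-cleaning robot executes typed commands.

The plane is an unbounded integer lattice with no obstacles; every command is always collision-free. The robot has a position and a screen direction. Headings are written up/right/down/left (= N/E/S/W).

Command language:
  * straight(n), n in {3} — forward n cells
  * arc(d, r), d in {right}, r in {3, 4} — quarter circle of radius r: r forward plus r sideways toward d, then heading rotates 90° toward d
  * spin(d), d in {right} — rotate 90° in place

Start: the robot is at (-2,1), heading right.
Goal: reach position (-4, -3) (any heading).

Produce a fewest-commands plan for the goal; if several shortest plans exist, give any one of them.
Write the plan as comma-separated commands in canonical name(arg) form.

start: at (-2,1), heading right
step 1 (arc(right, 4)): at (2,-3), heading down
step 2 (arc(right, 3)): at (-1,-6), heading left
step 3 (arc(right, 3)): at (-4,-3), heading up
nothing shorter than 3 reaches the goal.

arc(right, 4), arc(right, 3), arc(right, 3)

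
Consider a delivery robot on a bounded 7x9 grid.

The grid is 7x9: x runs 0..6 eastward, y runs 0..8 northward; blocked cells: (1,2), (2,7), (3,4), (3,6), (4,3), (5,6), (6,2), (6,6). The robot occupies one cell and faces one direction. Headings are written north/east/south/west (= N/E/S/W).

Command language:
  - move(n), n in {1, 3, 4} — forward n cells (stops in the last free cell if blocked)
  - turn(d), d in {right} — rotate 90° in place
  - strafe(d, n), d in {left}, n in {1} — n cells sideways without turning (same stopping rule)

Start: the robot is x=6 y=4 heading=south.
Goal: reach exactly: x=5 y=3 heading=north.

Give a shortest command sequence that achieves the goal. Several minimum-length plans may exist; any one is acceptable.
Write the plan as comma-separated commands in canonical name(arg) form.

initial: x=6 y=4 heading=south
1. move(4) → x=6 y=3 heading=south
2. turn(right) → x=6 y=3 heading=west
3. move(4) → x=5 y=3 heading=west
4. turn(right) → x=5 y=3 heading=north
shorter routes all fall short; 4 is best.

move(4), turn(right), move(4), turn(right)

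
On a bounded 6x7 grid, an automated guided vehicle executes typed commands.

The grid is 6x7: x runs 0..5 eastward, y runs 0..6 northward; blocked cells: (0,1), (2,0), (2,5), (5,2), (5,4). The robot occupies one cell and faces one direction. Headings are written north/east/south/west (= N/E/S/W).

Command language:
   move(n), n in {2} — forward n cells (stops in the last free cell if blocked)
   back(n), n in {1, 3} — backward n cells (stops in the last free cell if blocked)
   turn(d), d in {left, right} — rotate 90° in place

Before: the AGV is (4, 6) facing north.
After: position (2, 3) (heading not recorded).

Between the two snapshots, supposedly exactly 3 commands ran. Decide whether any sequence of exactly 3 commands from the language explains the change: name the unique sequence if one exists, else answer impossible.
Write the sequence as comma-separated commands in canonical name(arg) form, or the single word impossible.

back(3), turn(left), move(2)

key: order matters: swapping back(3) and move(2) lands elsewhere
begin: (4, 6) facing north
t=1 back(3) ⇒ (4, 3) facing north
t=2 turn(left) ⇒ (4, 3) facing west
t=3 move(2) ⇒ (2, 3) facing west
all 125 alternatives checked — unique.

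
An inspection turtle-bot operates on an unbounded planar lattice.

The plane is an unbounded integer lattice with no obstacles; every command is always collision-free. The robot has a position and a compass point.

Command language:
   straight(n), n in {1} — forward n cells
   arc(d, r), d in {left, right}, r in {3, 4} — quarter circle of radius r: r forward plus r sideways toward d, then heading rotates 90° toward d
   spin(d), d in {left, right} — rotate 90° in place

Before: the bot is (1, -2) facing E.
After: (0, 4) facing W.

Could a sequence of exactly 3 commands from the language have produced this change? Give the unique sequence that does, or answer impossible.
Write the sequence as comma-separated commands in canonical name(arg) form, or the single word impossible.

key: running straight(1) before arc(left, 3) would end elsewhere — order is forced
initial: (1, -2) facing E
t=1 arc(left, 3) ⇒ (4, 1) facing N
t=2 arc(left, 3) ⇒ (1, 4) facing W
t=3 straight(1) ⇒ (0, 4) facing W
all 343 alternatives checked — unique.

arc(left, 3), arc(left, 3), straight(1)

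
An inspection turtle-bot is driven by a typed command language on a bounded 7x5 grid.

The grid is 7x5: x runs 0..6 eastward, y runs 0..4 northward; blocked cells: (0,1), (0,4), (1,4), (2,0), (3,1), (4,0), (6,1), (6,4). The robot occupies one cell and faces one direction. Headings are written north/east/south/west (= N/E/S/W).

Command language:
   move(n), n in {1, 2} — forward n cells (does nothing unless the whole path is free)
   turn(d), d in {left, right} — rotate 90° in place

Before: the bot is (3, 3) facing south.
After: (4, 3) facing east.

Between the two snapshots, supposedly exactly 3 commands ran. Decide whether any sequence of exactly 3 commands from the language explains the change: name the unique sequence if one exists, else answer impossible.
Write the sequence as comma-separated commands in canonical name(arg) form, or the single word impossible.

move(2), turn(left), move(1)

key: position moved to (4,3) AND the heading swung to E — translation plus rotation needed
start: (3, 3) facing south
[1] after move(2): (3, 3) facing south
[2] after turn(left): (3, 3) facing east
[3] after move(1): (4, 3) facing east
uniquely the one of 64 3-step routes that fits.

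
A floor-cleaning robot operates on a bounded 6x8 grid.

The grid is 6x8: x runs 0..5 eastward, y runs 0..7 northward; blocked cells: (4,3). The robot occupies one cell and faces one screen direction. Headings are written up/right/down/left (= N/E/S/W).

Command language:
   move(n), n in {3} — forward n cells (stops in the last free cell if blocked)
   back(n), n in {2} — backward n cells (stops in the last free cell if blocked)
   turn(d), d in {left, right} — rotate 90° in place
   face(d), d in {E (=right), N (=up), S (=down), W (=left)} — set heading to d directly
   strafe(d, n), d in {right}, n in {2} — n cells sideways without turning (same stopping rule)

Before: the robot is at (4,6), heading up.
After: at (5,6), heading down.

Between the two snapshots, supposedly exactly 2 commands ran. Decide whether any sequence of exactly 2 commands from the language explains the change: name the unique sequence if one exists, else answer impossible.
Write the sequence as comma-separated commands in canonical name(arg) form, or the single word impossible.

strafe(right, 2), face(S)

key: order matters: swapping strafe(right, 2) and face(S) lands elsewhere
begin: at (4,6), heading up
step 1 (strafe(right, 2)): at (5,6), heading up
step 2 (face(S)): at (5,6), heading down
uniquely the one of 81 2-step routes that fits.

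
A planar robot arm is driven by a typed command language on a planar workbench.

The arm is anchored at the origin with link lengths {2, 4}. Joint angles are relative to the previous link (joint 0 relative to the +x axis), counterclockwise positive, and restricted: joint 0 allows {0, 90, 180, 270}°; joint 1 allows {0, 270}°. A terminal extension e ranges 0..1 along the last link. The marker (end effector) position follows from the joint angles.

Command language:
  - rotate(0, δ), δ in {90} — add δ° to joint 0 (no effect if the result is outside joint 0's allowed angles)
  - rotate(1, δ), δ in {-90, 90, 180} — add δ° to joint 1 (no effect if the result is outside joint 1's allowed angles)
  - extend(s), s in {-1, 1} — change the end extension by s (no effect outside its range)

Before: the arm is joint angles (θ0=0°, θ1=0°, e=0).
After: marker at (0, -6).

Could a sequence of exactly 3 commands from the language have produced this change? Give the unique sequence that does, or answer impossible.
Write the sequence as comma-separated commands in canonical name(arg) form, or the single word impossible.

rotate(0, 90), rotate(0, 90), rotate(0, 90)

begin: joint angles (θ0=0°, θ1=0°, e=0)
1. rotate(0, 90) → joint angles (θ0=90°, θ1=0°, e=0)
2. rotate(0, 90) → joint angles (θ0=180°, θ1=0°, e=0)
3. rotate(0, 90) → joint angles (θ0=270°, θ1=0°, e=0)
no rival 3-sequence matches.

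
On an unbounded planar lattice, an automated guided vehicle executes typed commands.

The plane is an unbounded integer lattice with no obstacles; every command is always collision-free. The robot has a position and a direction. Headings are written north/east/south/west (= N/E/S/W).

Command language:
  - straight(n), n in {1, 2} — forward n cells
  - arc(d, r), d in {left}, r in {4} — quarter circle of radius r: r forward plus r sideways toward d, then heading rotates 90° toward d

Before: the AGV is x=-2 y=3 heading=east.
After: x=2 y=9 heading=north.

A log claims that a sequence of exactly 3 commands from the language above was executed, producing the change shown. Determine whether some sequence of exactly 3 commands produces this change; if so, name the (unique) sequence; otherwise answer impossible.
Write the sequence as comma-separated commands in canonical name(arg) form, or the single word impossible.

arc(left, 4), straight(1), straight(1)

key: position moved to (2,9) AND the heading swung to N — translation plus rotation needed
initial: x=-2 y=3 heading=east
t=1 arc(left, 4) ⇒ x=2 y=7 heading=north
t=2 straight(1) ⇒ x=2 y=8 heading=north
t=3 straight(1) ⇒ x=2 y=9 heading=north
all 27 alternatives checked — unique.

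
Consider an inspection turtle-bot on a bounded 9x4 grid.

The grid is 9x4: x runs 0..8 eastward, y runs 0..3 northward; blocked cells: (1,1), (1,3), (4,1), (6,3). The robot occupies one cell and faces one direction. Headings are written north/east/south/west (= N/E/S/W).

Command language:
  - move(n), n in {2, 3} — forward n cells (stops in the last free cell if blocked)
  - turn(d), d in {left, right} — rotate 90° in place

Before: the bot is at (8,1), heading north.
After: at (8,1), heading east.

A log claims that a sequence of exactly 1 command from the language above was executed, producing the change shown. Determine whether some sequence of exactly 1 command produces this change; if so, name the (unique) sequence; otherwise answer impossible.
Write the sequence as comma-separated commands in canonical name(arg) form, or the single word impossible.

key: (8,1) unchanged — the single command moves nothing
from: at (8,1), heading north
t=1 turn(right) ⇒ at (8,1), heading east
no rival 1-sequence matches.

turn(right)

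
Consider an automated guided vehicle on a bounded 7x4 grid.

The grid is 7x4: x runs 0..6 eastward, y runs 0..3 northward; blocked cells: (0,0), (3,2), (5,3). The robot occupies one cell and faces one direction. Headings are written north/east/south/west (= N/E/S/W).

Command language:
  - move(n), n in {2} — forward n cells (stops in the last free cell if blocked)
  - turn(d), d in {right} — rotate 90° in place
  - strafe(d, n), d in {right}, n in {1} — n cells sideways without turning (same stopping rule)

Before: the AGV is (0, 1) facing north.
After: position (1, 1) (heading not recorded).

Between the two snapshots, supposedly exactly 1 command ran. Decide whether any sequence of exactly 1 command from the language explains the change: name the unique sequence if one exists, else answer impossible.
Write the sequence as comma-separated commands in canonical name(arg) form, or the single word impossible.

strafe(right, 1)

begin: (0, 1) facing north
t=1 strafe(right, 1) ⇒ (1, 1) facing north
uniquely the one of 3 1-step routes that fits.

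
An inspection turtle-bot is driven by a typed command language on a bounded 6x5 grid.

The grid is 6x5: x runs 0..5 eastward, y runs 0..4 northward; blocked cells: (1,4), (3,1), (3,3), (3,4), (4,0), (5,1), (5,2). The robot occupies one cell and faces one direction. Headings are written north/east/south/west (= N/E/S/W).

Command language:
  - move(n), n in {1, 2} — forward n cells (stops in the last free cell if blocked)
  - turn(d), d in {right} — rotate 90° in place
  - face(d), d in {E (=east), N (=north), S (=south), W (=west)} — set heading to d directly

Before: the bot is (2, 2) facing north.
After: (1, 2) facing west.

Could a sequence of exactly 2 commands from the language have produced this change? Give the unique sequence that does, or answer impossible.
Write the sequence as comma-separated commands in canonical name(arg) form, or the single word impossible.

key: running move(1) before face(W) would end elsewhere — order is forced
from: (2, 2) facing north
[1] after face(W): (2, 2) facing west
[2] after move(1): (1, 2) facing west
all 49 alternatives checked — unique.

face(W), move(1)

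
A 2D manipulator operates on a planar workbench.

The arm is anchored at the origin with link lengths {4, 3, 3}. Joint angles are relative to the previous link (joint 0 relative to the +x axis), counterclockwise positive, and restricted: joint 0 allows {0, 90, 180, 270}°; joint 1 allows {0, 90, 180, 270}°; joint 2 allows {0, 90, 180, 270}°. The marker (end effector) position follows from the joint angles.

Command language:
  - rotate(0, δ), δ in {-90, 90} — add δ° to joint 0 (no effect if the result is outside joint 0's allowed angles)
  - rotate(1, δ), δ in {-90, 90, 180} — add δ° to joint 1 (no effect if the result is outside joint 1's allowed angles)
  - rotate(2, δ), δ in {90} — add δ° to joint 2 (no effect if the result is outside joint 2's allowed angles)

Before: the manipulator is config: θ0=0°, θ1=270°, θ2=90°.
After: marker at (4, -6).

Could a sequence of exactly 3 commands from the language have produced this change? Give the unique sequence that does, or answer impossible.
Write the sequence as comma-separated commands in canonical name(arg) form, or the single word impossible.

rotate(2, 90), rotate(2, 90), rotate(2, 90)

begin: config: θ0=0°, θ1=270°, θ2=90°
1. rotate(2, 90) → config: θ0=0°, θ1=270°, θ2=180°
2. rotate(2, 90) → config: θ0=0°, θ1=270°, θ2=270°
3. rotate(2, 90) → config: θ0=0°, θ1=270°, θ2=0°
all 216 alternatives checked — unique.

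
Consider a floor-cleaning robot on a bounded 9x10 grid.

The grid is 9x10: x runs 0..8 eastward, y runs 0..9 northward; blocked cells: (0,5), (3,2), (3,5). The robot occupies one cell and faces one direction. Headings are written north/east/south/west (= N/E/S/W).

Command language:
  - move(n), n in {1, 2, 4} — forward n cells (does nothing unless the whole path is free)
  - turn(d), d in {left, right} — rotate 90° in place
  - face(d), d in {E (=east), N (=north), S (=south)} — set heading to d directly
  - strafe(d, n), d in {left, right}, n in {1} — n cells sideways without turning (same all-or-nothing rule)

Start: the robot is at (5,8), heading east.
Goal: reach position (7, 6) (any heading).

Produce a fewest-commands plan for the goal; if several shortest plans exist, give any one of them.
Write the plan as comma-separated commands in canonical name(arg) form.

move(2), turn(right), move(2)

start: at (5,8), heading east
1. move(2) → at (7,8), heading east
2. turn(right) → at (7,8), heading south
3. move(2) → at (7,6), heading south
nothing shorter than 3 reaches the goal.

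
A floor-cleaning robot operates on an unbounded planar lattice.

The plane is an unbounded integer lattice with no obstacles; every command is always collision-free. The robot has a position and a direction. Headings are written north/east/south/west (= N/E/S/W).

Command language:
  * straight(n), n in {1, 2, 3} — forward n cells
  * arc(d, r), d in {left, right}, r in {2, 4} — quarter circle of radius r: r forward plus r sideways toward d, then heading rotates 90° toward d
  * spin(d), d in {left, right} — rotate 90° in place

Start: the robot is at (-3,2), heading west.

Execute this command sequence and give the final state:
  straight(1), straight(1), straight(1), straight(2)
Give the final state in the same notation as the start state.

from: at (-3,2), heading west
1. straight(1) → at (-4,2), heading west
2. straight(1) → at (-5,2), heading west
3. straight(1) → at (-6,2), heading west
4. straight(2) → at (-8,2), heading west

at (-8,2), heading west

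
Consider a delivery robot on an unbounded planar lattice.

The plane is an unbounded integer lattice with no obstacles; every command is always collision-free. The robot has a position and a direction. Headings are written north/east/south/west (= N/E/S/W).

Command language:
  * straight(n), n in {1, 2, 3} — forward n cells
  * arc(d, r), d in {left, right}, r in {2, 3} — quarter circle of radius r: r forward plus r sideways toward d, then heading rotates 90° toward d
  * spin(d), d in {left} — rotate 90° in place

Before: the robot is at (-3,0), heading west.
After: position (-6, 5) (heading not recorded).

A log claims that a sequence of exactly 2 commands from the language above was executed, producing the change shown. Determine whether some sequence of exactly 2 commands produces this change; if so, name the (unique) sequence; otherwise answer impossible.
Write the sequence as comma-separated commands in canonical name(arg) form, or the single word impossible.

arc(right, 3), straight(2)

key: running straight(2) before arc(right, 3) would end elsewhere — order is forced
from: at (-3,0), heading west
step 1 (arc(right, 3)): at (-6,3), heading north
step 2 (straight(2)): at (-6,5), heading north
uniquely the one of 64 2-step routes that fits.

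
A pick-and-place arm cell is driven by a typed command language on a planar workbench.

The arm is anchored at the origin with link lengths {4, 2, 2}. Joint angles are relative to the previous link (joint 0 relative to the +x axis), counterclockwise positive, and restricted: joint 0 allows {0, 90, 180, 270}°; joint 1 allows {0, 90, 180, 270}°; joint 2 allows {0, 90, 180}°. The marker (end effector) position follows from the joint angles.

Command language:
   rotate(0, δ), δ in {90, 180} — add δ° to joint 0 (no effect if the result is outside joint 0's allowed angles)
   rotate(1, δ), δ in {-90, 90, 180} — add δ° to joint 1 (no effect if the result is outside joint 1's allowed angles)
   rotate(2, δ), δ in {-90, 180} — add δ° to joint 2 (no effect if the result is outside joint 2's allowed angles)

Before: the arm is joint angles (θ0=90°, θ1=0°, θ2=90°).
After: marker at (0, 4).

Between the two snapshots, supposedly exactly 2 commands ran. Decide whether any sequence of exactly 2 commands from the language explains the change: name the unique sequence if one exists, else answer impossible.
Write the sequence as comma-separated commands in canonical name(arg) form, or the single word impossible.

key: running rotate(2, 180) before rotate(2, -90) would end elsewhere — order is forced
initial: joint angles (θ0=90°, θ1=0°, θ2=90°)
t=1 rotate(2, -90) ⇒ joint angles (θ0=90°, θ1=0°, θ2=0°)
t=2 rotate(2, 180) ⇒ joint angles (θ0=90°, θ1=0°, θ2=180°)
no other 2-command option fits: unique.

rotate(2, -90), rotate(2, 180)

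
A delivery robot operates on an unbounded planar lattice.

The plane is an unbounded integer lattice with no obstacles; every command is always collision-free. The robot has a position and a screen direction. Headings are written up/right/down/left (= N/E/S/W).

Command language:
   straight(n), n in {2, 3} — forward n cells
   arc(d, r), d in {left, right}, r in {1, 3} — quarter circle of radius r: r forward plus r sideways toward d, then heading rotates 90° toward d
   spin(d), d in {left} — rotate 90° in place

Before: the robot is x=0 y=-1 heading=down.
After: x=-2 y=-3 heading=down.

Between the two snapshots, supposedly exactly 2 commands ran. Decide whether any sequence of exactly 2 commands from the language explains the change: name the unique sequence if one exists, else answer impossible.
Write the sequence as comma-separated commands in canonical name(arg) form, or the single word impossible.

key: order matters: swapping arc(right, 1) and arc(left, 1) lands elsewhere
t0: x=0 y=-1 heading=down
[1] after arc(right, 1): x=-1 y=-2 heading=left
[2] after arc(left, 1): x=-2 y=-3 heading=down
no rival 2-sequence matches.

arc(right, 1), arc(left, 1)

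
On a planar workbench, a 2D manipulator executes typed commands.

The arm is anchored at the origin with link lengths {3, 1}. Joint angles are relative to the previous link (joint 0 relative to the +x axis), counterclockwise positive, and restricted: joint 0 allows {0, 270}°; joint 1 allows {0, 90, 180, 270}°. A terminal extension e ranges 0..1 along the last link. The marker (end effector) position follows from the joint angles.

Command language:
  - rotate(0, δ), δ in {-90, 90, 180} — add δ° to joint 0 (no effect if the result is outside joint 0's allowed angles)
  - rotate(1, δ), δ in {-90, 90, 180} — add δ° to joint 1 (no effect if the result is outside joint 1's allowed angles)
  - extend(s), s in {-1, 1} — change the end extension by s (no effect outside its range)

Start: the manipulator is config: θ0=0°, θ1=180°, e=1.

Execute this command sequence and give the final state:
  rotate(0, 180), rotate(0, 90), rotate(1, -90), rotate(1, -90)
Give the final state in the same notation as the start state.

t0: config: θ0=0°, θ1=180°, e=1
step 1 (rotate(0, 180)): config: θ0=0°, θ1=180°, e=1
step 2 (rotate(0, 90)): config: θ0=0°, θ1=180°, e=1
step 3 (rotate(1, -90)): config: θ0=0°, θ1=90°, e=1
step 4 (rotate(1, -90)): config: θ0=0°, θ1=0°, e=1

config: θ0=0°, θ1=0°, e=1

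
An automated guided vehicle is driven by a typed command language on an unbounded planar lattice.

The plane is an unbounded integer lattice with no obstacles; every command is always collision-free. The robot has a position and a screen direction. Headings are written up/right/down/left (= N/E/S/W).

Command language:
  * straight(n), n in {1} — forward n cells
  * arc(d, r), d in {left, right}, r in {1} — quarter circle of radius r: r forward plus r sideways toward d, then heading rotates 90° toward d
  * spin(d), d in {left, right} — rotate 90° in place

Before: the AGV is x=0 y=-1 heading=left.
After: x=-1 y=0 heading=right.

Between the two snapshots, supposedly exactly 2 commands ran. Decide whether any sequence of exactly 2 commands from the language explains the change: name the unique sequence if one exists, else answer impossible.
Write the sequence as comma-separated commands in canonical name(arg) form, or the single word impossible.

key: cell and facing (now E) both changed — the 2 commands mix motion and turning
begin: x=0 y=-1 heading=left
t=1 arc(right, 1) ⇒ x=-1 y=0 heading=up
t=2 spin(right) ⇒ x=-1 y=0 heading=right
no other 2-command option fits: unique.

arc(right, 1), spin(right)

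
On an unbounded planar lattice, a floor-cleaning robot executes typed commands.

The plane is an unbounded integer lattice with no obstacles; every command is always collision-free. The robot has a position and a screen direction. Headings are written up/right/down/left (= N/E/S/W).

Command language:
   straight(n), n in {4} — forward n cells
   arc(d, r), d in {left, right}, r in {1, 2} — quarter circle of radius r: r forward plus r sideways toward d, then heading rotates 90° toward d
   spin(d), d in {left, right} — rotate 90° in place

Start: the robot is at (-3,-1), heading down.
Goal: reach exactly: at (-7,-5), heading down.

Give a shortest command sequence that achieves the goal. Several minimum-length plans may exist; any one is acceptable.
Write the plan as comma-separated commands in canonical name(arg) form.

arc(right, 2), arc(left, 2)

begin: at (-3,-1), heading down
1. arc(right, 2) → at (-5,-3), heading left
2. arc(left, 2) → at (-7,-5), heading down
minimal: 2 command(s), checked below 2.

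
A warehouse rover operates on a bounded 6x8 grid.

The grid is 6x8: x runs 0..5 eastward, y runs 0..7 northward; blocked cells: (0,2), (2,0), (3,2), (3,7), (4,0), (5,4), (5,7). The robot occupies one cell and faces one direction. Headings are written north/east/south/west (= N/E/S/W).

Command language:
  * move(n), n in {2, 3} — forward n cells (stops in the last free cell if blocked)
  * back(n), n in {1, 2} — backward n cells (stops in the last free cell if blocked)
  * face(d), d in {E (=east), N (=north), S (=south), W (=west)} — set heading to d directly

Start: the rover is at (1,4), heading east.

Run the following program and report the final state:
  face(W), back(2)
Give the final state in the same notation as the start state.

begin: at (1,4), heading east
step 1 (face(W)): at (1,4), heading west
step 2 (back(2)): at (3,4), heading west

at (3,4), heading west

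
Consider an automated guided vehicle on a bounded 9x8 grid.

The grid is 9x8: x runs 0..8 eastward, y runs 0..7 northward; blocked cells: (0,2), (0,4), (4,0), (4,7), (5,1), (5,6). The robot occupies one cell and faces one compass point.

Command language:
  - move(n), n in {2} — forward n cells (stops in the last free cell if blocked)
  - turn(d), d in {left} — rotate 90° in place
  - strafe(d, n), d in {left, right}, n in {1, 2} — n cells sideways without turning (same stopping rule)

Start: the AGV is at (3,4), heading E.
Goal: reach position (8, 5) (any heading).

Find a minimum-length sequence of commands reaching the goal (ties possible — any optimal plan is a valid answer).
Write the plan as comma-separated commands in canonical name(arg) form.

begin: at (3,4), heading E
t=1 strafe(left, 1) ⇒ at (3,5), heading E
t=2 move(2) ⇒ at (5,5), heading E
t=3 move(2) ⇒ at (7,5), heading E
t=4 move(2) ⇒ at (8,5), heading E
nothing shorter than 4 reaches the goal.

strafe(left, 1), move(2), move(2), move(2)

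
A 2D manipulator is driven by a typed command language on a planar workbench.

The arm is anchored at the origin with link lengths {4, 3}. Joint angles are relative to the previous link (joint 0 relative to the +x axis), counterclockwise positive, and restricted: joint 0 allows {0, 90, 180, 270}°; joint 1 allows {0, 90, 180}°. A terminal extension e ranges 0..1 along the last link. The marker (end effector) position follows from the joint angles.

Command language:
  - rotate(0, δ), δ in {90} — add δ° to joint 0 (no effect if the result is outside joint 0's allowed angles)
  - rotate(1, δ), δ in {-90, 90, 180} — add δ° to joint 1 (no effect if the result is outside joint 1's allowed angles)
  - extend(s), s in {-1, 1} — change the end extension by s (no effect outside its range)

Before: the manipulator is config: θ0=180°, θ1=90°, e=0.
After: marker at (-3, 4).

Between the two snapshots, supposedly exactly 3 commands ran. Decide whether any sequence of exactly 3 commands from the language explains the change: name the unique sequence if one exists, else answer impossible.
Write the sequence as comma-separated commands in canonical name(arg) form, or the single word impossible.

from: config: θ0=180°, θ1=90°, e=0
step 1 (rotate(0, 90)): config: θ0=270°, θ1=90°, e=0
step 2 (rotate(0, 90)): config: θ0=0°, θ1=90°, e=0
step 3 (rotate(0, 90)): config: θ0=90°, θ1=90°, e=0
no other 3-command option fits: unique.

rotate(0, 90), rotate(0, 90), rotate(0, 90)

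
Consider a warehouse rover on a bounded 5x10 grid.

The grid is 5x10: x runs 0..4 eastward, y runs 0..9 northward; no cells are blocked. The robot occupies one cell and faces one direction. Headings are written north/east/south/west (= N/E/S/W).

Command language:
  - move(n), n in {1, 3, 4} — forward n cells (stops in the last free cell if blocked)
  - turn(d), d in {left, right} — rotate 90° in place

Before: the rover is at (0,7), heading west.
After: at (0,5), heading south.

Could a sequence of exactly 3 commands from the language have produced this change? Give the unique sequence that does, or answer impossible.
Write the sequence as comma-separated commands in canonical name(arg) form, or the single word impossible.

turn(left), move(1), move(1)

key: cell and facing (now S) both changed — the 3 commands mix motion and turning
initial: at (0,7), heading west
[1] after turn(left): at (0,7), heading south
[2] after move(1): at (0,6), heading south
[3] after move(1): at (0,5), heading south
uniquely the one of 125 3-step routes that fits.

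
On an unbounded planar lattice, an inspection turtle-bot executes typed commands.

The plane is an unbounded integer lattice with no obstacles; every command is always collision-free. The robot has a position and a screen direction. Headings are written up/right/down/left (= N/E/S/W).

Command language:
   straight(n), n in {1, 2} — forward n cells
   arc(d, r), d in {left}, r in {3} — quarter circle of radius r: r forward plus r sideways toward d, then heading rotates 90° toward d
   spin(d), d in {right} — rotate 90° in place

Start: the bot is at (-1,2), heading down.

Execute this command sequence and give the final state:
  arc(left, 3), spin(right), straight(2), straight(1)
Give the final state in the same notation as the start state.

at (2,-4), heading down

start: at (-1,2), heading down
t=1 arc(left, 3) ⇒ at (2,-1), heading right
t=2 spin(right) ⇒ at (2,-1), heading down
t=3 straight(2) ⇒ at (2,-3), heading down
t=4 straight(1) ⇒ at (2,-4), heading down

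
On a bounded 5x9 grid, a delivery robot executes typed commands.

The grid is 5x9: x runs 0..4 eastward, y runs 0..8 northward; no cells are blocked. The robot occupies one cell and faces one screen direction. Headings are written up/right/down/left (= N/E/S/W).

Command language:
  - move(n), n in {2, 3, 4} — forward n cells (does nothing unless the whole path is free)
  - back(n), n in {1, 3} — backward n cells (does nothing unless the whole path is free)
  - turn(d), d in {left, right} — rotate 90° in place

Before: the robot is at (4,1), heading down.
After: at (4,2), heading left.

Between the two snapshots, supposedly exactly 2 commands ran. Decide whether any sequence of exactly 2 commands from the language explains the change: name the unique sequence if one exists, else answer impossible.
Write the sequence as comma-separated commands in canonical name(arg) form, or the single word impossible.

back(1), turn(right)

key: running turn(right) before back(1) would end elsewhere — order is forced
t0: at (4,1), heading down
[1] after back(1): at (4,2), heading down
[2] after turn(right): at (4,2), heading left
all 49 alternatives checked — unique.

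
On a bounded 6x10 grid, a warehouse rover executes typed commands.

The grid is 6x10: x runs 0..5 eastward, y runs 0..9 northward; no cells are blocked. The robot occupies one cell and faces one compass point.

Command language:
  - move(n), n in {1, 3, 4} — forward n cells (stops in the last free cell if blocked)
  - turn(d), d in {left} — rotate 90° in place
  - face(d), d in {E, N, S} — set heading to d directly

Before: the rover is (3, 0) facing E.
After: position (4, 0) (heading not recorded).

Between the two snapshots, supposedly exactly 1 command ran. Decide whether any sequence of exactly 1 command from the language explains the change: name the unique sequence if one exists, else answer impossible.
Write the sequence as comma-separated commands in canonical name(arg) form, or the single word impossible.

move(1)

start: (3, 0) facing E
step 1 (move(1)): (4, 0) facing E
uniquely the one of 7 1-step routes that fits.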